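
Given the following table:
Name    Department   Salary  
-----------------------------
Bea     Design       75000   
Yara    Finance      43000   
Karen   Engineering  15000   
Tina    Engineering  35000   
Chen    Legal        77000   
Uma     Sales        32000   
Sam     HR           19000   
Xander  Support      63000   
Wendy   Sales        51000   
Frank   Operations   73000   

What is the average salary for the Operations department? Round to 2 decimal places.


Operations department members:
  Frank: 73000
Sum = 73000
Count = 1
Average = 73000 / 1 = 73000.00

ANSWER: 73000.00


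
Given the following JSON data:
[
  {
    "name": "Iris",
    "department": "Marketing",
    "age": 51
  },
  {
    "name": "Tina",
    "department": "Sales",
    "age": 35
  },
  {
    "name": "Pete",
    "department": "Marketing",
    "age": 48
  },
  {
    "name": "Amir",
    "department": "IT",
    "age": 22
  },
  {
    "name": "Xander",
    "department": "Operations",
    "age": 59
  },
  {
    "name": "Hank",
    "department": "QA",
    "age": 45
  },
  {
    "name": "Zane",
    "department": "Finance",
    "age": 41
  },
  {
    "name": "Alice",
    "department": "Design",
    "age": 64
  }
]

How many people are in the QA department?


Scanning records for department = QA
  Record 5: Hank
Count: 1

ANSWER: 1


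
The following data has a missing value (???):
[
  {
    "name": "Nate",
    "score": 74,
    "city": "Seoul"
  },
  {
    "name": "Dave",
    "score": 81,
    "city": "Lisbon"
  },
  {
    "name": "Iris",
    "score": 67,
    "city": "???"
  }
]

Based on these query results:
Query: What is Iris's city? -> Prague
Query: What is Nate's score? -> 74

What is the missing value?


The missing value is Iris's city
From query: Iris's city = Prague

ANSWER: Prague


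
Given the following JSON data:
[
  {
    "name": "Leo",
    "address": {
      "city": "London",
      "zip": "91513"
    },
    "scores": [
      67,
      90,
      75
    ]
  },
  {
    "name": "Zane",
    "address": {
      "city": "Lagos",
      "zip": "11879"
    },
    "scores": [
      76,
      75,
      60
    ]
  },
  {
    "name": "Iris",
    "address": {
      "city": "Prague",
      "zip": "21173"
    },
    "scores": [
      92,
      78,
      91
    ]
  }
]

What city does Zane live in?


Path: records[1].address.city
Value: Lagos

ANSWER: Lagos


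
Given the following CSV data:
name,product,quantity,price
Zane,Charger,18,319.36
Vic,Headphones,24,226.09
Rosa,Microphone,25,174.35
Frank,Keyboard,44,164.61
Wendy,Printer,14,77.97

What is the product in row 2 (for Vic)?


Row 2: Vic
Column 'product' = Headphones

ANSWER: Headphones


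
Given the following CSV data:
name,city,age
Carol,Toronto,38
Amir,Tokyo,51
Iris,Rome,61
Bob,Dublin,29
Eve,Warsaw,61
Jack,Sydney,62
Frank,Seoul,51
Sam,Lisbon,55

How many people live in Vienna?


Scanning city column for 'Vienna':
Total matches: 0

ANSWER: 0


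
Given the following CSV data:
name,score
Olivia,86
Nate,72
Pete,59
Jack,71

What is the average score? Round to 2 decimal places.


Scores: 86, 72, 59, 71
Sum = 288
Count = 4
Average = 288 / 4 = 72.00

ANSWER: 72.00


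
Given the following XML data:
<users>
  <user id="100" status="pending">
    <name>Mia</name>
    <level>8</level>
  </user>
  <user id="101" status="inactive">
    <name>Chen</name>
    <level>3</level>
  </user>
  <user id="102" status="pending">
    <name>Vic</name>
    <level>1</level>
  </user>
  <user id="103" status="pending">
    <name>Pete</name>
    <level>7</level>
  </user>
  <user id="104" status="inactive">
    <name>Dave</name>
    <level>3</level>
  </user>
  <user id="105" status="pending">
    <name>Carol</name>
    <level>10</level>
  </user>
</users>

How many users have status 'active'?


Counting users with status='active':
Count: 0

ANSWER: 0


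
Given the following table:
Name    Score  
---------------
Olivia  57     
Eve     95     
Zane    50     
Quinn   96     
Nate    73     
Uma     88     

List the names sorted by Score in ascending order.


Sorting by Score (ascending):
  Zane: 50
  Olivia: 57
  Nate: 73
  Uma: 88
  Eve: 95
  Quinn: 96


ANSWER: Zane, Olivia, Nate, Uma, Eve, Quinn


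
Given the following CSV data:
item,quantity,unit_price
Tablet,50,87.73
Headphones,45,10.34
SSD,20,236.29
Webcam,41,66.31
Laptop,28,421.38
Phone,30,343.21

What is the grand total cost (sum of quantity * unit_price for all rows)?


Computing row totals:
  Tablet: 50 * 87.73 = 4386.5
  Headphones: 45 * 10.34 = 465.3
  SSD: 20 * 236.29 = 4725.8
  Webcam: 41 * 66.31 = 2718.71
  Laptop: 28 * 421.38 = 11798.64
  Phone: 30 * 343.21 = 10296.3
Grand total = 4386.5 + 465.3 + 4725.8 + 2718.71 + 11798.64 + 10296.3 = 34391.25

ANSWER: 34391.25


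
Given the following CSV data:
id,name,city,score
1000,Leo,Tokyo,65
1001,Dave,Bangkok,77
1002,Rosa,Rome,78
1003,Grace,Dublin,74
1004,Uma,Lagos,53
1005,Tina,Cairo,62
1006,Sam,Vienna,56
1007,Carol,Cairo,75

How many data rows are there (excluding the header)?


Counting rows (excluding header):
Header: id,name,city,score
Data rows: 8

ANSWER: 8


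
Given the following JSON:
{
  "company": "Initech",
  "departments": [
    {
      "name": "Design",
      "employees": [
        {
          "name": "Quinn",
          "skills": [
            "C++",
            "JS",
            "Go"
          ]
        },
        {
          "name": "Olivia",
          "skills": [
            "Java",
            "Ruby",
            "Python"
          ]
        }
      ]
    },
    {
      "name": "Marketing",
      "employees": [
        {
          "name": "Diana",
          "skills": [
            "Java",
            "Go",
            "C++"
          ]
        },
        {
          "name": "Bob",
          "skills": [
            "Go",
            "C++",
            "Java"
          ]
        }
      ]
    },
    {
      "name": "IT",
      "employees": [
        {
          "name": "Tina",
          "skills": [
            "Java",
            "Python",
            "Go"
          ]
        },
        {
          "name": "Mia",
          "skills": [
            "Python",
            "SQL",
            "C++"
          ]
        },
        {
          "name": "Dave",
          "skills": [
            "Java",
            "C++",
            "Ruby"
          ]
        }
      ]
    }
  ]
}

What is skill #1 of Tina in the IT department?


Path: departments[2].employees[0].skills[0]
Value: Java

ANSWER: Java


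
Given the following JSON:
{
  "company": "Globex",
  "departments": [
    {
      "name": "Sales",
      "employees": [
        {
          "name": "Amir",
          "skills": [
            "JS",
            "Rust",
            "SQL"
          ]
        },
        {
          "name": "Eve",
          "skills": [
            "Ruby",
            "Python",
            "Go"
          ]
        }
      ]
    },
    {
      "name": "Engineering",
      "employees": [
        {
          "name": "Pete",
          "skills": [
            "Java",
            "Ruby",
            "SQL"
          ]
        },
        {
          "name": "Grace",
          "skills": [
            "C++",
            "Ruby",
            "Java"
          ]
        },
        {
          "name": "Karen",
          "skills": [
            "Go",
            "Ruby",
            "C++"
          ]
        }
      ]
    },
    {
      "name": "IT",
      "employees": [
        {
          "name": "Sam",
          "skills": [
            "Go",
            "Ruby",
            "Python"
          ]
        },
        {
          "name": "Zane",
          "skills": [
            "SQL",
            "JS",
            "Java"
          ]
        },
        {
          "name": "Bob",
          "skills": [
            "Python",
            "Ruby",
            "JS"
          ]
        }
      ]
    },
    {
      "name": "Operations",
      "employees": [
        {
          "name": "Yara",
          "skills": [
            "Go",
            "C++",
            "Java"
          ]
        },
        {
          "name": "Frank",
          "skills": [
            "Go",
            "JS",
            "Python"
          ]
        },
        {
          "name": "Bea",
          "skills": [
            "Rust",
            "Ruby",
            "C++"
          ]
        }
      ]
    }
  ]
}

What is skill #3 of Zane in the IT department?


Path: departments[2].employees[1].skills[2]
Value: Java

ANSWER: Java


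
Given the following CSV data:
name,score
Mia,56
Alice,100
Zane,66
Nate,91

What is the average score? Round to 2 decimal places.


Scores: 56, 100, 66, 91
Sum = 313
Count = 4
Average = 313 / 4 = 78.25

ANSWER: 78.25


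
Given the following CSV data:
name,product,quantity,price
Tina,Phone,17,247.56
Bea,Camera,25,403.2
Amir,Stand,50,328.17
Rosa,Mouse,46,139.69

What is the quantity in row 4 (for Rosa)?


Row 4: Rosa
Column 'quantity' = 46

ANSWER: 46


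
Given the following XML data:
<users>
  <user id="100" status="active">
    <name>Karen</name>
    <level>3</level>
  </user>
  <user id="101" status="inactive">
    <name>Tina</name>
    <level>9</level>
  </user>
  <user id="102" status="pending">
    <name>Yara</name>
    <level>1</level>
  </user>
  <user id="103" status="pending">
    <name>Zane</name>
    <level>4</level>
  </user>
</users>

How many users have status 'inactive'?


Counting users with status='inactive':
  Tina (id=101) -> MATCH
Count: 1

ANSWER: 1


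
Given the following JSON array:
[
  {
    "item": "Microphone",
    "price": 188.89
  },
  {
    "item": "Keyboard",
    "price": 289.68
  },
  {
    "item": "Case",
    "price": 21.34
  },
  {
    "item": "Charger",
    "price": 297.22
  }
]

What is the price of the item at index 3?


Array index 3 -> Charger
price = 297.22

ANSWER: 297.22


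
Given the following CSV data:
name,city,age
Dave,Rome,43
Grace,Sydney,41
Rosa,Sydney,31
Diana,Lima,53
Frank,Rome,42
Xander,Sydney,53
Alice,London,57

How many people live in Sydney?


Scanning city column for 'Sydney':
  Row 2: Grace -> MATCH
  Row 3: Rosa -> MATCH
  Row 6: Xander -> MATCH
Total matches: 3

ANSWER: 3


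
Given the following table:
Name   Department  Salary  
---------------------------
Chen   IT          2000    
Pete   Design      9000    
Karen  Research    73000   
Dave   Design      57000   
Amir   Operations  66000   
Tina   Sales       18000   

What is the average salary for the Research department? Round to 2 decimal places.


Research department members:
  Karen: 73000
Sum = 73000
Count = 1
Average = 73000 / 1 = 73000.00

ANSWER: 73000.00


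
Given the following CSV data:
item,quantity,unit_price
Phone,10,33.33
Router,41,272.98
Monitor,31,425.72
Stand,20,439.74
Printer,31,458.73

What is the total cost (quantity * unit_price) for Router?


Row: Router
quantity = 41
unit_price = 272.98
total = 41 * 272.98 = 11192.18

ANSWER: 11192.18


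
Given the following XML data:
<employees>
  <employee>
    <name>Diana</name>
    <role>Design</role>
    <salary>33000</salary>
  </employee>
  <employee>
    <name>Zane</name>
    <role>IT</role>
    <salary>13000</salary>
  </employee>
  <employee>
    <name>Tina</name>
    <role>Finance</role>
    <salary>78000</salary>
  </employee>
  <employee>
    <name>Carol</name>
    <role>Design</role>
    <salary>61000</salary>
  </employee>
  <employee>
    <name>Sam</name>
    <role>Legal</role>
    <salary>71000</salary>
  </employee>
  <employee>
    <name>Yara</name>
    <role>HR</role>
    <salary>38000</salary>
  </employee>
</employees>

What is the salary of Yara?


Searching for <employee> with <name>Yara</name>
Found at position 6
<salary>38000</salary>

ANSWER: 38000


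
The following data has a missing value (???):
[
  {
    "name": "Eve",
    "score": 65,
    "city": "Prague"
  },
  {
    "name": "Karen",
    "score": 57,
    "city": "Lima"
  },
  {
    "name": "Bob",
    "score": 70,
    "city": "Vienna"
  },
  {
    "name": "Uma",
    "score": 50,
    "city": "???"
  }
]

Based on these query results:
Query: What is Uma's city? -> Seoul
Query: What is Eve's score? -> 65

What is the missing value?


The missing value is Uma's city
From query: Uma's city = Seoul

ANSWER: Seoul


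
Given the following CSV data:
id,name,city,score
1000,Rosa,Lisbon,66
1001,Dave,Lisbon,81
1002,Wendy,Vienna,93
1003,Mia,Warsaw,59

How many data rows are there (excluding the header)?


Counting rows (excluding header):
Header: id,name,city,score
Data rows: 4

ANSWER: 4


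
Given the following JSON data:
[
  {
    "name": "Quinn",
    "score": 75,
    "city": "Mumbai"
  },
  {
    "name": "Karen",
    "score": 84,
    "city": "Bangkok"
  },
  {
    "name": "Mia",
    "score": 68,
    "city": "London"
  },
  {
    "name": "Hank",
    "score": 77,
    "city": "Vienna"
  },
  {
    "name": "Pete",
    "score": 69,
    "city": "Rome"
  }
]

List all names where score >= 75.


Filtering records where score >= 75:
  Quinn (score=75) -> YES
  Karen (score=84) -> YES
  Mia (score=68) -> no
  Hank (score=77) -> YES
  Pete (score=69) -> no


ANSWER: Quinn, Karen, Hank


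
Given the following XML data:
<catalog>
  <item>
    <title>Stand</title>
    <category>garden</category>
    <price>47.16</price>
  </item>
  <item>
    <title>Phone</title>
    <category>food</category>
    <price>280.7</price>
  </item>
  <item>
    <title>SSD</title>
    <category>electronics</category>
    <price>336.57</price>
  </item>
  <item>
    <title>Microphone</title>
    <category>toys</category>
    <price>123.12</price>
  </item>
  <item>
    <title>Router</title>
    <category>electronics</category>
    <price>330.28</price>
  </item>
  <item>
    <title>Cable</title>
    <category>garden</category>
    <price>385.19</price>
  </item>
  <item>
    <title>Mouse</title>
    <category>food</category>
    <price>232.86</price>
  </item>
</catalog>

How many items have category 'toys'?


Scanning <item> elements for <category>toys</category>:
  Item 4: Microphone -> MATCH
Count: 1

ANSWER: 1


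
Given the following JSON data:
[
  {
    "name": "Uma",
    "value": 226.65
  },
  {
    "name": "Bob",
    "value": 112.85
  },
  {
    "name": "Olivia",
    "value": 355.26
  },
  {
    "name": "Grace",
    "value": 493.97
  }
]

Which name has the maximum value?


Comparing values:
  Uma: 226.65
  Bob: 112.85
  Olivia: 355.26
  Grace: 493.97
Maximum: Grace (493.97)

ANSWER: Grace


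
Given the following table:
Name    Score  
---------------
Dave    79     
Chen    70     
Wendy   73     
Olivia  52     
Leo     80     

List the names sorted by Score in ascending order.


Sorting by Score (ascending):
  Olivia: 52
  Chen: 70
  Wendy: 73
  Dave: 79
  Leo: 80


ANSWER: Olivia, Chen, Wendy, Dave, Leo


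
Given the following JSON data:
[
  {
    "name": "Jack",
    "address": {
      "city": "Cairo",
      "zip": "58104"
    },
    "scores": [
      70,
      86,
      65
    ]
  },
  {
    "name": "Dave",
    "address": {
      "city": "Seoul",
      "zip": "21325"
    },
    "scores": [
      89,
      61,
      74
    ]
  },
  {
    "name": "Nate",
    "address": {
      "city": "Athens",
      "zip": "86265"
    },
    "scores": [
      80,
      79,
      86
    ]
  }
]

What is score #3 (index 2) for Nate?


Path: records[2].scores[2]
Value: 86

ANSWER: 86


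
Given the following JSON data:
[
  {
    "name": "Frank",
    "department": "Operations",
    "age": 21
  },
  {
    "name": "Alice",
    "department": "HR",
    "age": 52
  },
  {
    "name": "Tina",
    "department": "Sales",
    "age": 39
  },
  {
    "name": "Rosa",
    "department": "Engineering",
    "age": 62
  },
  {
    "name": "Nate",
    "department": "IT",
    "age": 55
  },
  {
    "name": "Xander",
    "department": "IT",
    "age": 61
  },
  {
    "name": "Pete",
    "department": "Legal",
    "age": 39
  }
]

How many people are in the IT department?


Scanning records for department = IT
  Record 4: Nate
  Record 5: Xander
Count: 2

ANSWER: 2


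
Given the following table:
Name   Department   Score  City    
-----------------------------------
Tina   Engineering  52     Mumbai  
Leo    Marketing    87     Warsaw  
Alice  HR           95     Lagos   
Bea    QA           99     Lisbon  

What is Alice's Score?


Row 3: Alice
Score = 95

ANSWER: 95


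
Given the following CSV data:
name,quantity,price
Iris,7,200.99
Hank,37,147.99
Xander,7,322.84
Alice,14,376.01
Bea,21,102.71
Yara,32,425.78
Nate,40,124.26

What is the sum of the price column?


Values in 'price' column:
  Row 1: 200.99
  Row 2: 147.99
  Row 3: 322.84
  Row 4: 376.01
  Row 5: 102.71
  Row 6: 425.78
  Row 7: 124.26
Sum = 200.99 + 147.99 + 322.84 + 376.01 + 102.71 + 425.78 + 124.26 = 1700.58

ANSWER: 1700.58


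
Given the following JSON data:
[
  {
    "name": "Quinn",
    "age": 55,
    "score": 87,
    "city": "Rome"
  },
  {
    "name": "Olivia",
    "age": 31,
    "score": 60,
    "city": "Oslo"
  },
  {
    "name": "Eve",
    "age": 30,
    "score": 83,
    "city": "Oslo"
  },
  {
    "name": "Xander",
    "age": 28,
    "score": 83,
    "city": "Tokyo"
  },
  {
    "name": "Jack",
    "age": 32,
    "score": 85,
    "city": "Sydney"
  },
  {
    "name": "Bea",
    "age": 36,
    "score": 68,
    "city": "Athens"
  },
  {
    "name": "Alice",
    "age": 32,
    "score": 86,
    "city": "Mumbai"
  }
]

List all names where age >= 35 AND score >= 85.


Checking both conditions:
  Quinn (age=55, score=87) -> YES
  Olivia (age=31, score=60) -> no
  Eve (age=30, score=83) -> no
  Xander (age=28, score=83) -> no
  Jack (age=32, score=85) -> no
  Bea (age=36, score=68) -> no
  Alice (age=32, score=86) -> no


ANSWER: Quinn


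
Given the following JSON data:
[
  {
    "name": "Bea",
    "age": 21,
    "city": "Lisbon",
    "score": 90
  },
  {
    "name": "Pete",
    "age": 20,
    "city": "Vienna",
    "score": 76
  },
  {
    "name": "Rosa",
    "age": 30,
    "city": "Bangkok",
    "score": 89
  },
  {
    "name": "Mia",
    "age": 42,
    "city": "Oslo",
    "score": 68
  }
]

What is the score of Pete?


Looking up record where name = Pete
Record index: 1
Field 'score' = 76

ANSWER: 76


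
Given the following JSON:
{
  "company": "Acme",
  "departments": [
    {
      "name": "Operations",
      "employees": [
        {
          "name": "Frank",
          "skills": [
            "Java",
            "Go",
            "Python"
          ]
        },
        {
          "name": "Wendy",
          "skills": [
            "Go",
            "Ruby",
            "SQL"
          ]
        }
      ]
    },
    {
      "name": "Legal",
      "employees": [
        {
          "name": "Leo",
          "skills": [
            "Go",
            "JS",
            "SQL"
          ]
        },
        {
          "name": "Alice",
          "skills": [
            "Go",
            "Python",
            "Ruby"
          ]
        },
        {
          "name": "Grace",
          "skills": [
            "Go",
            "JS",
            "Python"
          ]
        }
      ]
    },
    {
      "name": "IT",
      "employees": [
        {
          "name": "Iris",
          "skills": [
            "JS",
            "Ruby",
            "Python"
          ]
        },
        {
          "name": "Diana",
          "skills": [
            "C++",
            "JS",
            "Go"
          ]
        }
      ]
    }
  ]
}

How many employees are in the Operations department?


Path: departments[0].employees
Count: 2

ANSWER: 2


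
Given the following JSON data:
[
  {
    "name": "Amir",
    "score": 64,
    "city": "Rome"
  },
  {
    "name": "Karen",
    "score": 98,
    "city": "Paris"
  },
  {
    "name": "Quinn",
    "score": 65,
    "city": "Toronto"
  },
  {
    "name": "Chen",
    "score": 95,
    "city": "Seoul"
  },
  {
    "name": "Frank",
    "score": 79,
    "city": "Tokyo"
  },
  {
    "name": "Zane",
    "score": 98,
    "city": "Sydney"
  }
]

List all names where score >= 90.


Filtering records where score >= 90:
  Amir (score=64) -> no
  Karen (score=98) -> YES
  Quinn (score=65) -> no
  Chen (score=95) -> YES
  Frank (score=79) -> no
  Zane (score=98) -> YES


ANSWER: Karen, Chen, Zane


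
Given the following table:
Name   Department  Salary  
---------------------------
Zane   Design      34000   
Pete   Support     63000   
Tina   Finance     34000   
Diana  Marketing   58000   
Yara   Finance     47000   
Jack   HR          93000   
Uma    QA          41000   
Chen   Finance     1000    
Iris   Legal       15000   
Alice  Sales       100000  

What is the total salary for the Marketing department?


Marketing department members:
  Diana: 58000
Total = 58000 = 58000

ANSWER: 58000


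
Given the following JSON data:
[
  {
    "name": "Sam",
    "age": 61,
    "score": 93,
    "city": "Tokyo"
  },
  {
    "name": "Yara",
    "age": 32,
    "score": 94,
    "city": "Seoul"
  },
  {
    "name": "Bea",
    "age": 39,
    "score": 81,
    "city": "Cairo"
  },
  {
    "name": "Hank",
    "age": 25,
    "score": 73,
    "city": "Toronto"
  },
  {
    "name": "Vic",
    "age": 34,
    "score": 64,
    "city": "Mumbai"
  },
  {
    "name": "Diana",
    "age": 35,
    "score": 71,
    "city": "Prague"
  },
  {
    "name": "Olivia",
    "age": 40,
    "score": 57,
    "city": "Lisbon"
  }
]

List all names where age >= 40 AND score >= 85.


Checking both conditions:
  Sam (age=61, score=93) -> YES
  Yara (age=32, score=94) -> no
  Bea (age=39, score=81) -> no
  Hank (age=25, score=73) -> no
  Vic (age=34, score=64) -> no
  Diana (age=35, score=71) -> no
  Olivia (age=40, score=57) -> no


ANSWER: Sam


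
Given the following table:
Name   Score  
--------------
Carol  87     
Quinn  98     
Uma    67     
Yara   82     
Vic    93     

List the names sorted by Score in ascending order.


Sorting by Score (ascending):
  Uma: 67
  Yara: 82
  Carol: 87
  Vic: 93
  Quinn: 98


ANSWER: Uma, Yara, Carol, Vic, Quinn


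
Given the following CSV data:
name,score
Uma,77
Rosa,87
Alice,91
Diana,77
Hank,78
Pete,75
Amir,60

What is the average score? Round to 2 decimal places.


Scores: 77, 87, 91, 77, 78, 75, 60
Sum = 545
Count = 7
Average = 545 / 7 = 77.86

ANSWER: 77.86


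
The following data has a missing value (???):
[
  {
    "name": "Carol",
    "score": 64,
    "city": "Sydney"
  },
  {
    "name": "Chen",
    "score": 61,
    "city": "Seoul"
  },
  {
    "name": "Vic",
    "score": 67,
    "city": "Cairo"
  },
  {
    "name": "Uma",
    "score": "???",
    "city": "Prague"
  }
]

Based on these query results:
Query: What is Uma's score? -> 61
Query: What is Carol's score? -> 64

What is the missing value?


The missing value is Uma's score
From query: Uma's score = 61

ANSWER: 61


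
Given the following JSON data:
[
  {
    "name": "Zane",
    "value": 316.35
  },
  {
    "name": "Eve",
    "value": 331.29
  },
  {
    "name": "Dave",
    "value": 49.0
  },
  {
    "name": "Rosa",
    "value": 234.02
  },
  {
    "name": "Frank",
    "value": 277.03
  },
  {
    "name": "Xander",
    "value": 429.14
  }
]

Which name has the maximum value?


Comparing values:
  Zane: 316.35
  Eve: 331.29
  Dave: 49.0
  Rosa: 234.02
  Frank: 277.03
  Xander: 429.14
Maximum: Xander (429.14)

ANSWER: Xander


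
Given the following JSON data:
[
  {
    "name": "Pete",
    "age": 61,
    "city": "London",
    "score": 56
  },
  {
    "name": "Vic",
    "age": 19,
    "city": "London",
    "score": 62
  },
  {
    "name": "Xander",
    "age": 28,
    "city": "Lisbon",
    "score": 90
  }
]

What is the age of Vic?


Looking up record where name = Vic
Record index: 1
Field 'age' = 19

ANSWER: 19


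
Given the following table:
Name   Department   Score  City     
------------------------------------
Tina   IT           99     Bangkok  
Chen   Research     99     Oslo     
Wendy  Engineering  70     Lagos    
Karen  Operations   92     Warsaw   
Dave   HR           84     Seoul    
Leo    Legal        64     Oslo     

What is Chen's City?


Row 2: Chen
City = Oslo

ANSWER: Oslo


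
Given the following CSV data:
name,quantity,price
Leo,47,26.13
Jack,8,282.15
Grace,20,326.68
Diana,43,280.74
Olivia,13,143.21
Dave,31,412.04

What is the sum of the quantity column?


Values in 'quantity' column:
  Row 1: 47
  Row 2: 8
  Row 3: 20
  Row 4: 43
  Row 5: 13
  Row 6: 31
Sum = 47 + 8 + 20 + 43 + 13 + 31 = 162

ANSWER: 162


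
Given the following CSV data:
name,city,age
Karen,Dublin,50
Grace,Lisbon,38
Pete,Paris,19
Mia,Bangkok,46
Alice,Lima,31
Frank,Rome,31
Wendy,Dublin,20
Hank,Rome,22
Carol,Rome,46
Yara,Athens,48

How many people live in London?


Scanning city column for 'London':
Total matches: 0

ANSWER: 0


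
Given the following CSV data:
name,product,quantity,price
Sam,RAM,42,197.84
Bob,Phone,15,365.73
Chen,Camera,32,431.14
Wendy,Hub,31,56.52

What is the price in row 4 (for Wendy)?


Row 4: Wendy
Column 'price' = 56.52

ANSWER: 56.52


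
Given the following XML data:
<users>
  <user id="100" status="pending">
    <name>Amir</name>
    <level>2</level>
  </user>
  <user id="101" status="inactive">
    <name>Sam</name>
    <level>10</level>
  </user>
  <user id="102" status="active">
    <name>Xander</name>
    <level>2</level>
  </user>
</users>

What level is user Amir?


Finding user: Amir
<level>2</level>

ANSWER: 2


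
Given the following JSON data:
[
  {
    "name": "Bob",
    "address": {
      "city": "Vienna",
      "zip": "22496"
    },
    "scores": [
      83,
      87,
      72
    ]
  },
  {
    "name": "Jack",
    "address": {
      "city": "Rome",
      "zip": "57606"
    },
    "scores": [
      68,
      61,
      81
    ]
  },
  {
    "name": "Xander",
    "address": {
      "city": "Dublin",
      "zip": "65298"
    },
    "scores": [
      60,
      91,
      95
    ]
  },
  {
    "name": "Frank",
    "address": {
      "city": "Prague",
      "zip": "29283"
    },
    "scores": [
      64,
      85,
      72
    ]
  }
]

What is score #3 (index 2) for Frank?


Path: records[3].scores[2]
Value: 72

ANSWER: 72


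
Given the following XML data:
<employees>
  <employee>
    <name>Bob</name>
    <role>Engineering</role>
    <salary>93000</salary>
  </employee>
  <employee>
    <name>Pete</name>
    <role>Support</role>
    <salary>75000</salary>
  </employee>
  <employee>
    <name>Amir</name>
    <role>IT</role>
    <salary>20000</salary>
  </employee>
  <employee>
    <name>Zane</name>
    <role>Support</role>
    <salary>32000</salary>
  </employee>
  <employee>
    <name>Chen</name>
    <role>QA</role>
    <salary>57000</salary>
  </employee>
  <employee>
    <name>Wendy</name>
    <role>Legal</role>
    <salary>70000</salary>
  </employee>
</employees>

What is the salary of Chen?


Searching for <employee> with <name>Chen</name>
Found at position 5
<salary>57000</salary>

ANSWER: 57000


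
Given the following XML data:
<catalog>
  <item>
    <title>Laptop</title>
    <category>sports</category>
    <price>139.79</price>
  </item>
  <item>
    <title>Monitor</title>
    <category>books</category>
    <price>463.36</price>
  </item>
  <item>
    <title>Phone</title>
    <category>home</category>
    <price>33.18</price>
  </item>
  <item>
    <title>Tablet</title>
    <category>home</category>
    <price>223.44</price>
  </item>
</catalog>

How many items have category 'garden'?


Scanning <item> elements for <category>garden</category>:
Count: 0

ANSWER: 0


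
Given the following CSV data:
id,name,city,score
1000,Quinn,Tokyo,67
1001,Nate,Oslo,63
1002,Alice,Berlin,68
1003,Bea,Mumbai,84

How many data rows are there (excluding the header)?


Counting rows (excluding header):
Header: id,name,city,score
Data rows: 4

ANSWER: 4


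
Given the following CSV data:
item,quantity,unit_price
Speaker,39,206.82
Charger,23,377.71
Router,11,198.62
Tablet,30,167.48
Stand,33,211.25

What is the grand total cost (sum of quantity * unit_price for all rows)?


Computing row totals:
  Speaker: 39 * 206.82 = 8065.98
  Charger: 23 * 377.71 = 8687.33
  Router: 11 * 198.62 = 2184.82
  Tablet: 30 * 167.48 = 5024.4
  Stand: 33 * 211.25 = 6971.25
Grand total = 8065.98 + 8687.33 + 2184.82 + 5024.4 + 6971.25 = 30933.78

ANSWER: 30933.78


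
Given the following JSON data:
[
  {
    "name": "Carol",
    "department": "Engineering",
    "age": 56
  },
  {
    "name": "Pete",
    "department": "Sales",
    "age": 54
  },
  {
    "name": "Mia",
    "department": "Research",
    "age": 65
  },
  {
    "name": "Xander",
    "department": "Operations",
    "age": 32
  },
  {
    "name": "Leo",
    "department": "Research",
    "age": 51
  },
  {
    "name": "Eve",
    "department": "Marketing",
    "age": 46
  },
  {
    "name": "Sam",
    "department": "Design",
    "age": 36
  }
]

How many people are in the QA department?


Scanning records for department = QA
  No matches found
Count: 0

ANSWER: 0


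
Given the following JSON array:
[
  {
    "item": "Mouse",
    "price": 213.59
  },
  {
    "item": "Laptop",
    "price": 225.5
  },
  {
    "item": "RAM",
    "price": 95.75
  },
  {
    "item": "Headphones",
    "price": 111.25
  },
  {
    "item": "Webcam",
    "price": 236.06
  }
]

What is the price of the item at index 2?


Array index 2 -> RAM
price = 95.75

ANSWER: 95.75


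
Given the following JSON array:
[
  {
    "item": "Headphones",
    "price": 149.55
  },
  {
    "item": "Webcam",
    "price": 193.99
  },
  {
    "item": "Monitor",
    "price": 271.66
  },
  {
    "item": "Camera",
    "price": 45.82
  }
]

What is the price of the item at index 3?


Array index 3 -> Camera
price = 45.82

ANSWER: 45.82


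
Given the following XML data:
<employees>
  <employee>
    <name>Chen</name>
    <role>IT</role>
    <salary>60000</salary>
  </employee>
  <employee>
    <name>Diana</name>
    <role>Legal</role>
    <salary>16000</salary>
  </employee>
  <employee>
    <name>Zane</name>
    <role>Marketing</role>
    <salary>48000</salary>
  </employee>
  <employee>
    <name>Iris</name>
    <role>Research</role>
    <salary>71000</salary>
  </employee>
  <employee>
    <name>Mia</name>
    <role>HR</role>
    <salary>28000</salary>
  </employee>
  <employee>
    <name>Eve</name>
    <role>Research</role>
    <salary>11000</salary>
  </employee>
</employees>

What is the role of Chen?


Searching for <employee> with <name>Chen</name>
Found at position 1
<role>IT</role>

ANSWER: IT


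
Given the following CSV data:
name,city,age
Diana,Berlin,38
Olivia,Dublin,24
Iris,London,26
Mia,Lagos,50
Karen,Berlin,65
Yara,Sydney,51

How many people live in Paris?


Scanning city column for 'Paris':
Total matches: 0

ANSWER: 0


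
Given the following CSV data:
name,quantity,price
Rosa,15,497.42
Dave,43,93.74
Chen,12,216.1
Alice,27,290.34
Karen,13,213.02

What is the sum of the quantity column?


Values in 'quantity' column:
  Row 1: 15
  Row 2: 43
  Row 3: 12
  Row 4: 27
  Row 5: 13
Sum = 15 + 43 + 12 + 27 + 13 = 110

ANSWER: 110


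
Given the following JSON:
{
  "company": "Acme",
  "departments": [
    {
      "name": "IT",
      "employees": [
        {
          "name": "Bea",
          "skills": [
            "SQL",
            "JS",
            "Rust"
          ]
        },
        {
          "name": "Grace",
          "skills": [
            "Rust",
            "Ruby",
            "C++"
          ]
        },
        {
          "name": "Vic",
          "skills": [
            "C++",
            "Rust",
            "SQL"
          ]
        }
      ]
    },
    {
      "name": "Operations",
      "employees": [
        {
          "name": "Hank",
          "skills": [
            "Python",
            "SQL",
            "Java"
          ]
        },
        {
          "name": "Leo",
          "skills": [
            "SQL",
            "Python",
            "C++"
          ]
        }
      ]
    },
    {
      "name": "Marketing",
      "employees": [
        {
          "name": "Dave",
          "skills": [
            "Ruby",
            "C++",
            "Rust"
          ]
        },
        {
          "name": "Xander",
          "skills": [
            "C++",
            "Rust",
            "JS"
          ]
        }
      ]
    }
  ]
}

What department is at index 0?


Path: departments[0].name
Value: IT

ANSWER: IT


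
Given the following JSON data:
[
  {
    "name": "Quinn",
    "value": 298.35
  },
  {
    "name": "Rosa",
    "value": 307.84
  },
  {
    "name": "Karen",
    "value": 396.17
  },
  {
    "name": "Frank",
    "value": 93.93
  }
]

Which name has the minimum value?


Comparing values:
  Quinn: 298.35
  Rosa: 307.84
  Karen: 396.17
  Frank: 93.93
Minimum: Frank (93.93)

ANSWER: Frank


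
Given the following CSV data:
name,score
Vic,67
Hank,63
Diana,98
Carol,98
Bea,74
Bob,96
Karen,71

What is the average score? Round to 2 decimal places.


Scores: 67, 63, 98, 98, 74, 96, 71
Sum = 567
Count = 7
Average = 567 / 7 = 81.00

ANSWER: 81.00


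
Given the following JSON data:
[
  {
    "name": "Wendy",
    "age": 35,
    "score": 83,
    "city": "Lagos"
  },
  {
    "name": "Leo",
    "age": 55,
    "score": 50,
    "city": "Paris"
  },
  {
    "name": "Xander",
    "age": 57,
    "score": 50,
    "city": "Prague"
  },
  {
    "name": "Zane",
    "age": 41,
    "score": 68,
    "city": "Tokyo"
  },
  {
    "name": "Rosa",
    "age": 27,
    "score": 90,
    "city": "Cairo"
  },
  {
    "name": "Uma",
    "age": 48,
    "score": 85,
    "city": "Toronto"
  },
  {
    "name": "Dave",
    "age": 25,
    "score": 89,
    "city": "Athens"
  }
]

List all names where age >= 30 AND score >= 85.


Checking both conditions:
  Wendy (age=35, score=83) -> no
  Leo (age=55, score=50) -> no
  Xander (age=57, score=50) -> no
  Zane (age=41, score=68) -> no
  Rosa (age=27, score=90) -> no
  Uma (age=48, score=85) -> YES
  Dave (age=25, score=89) -> no


ANSWER: Uma


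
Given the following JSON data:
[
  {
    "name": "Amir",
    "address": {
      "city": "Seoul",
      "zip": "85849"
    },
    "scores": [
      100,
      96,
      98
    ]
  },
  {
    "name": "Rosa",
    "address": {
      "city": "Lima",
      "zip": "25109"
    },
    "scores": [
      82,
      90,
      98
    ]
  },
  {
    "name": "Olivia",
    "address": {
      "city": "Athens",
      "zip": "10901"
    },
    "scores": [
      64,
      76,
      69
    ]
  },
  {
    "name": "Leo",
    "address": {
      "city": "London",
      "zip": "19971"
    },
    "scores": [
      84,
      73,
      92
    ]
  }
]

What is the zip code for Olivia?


Path: records[2].address.zip
Value: 10901

ANSWER: 10901


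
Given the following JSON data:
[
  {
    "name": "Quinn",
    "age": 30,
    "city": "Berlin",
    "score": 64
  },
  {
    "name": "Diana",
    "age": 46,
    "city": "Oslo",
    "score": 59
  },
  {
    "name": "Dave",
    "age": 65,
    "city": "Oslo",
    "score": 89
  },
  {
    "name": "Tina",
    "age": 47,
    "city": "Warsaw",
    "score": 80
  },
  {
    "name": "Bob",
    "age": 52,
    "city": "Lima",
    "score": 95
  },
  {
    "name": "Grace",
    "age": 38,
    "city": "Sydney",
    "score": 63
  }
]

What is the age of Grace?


Looking up record where name = Grace
Record index: 5
Field 'age' = 38

ANSWER: 38


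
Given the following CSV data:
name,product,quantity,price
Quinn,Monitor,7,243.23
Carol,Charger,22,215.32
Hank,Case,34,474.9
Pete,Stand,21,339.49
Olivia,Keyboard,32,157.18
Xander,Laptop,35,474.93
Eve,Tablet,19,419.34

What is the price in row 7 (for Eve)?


Row 7: Eve
Column 'price' = 419.34

ANSWER: 419.34


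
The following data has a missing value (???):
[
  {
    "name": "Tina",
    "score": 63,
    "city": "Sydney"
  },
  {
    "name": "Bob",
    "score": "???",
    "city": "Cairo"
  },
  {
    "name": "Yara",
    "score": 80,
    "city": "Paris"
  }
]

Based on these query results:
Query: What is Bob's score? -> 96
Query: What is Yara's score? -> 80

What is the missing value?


The missing value is Bob's score
From query: Bob's score = 96

ANSWER: 96


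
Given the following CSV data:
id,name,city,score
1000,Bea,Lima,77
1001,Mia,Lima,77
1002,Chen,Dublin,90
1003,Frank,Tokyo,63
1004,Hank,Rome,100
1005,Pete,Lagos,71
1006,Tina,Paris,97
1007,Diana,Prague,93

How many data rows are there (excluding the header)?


Counting rows (excluding header):
Header: id,name,city,score
Data rows: 8

ANSWER: 8


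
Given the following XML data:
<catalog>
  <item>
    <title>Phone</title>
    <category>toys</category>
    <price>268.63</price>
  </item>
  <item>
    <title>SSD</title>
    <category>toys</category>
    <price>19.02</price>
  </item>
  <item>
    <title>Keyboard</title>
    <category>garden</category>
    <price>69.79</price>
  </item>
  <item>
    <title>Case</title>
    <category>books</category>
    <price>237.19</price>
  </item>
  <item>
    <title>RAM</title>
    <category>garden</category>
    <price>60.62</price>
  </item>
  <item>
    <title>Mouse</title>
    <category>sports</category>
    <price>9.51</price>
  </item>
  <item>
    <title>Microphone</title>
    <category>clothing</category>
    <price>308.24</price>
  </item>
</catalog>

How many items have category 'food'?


Scanning <item> elements for <category>food</category>:
Count: 0

ANSWER: 0


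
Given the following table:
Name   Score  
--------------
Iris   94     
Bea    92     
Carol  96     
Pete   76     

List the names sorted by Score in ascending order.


Sorting by Score (ascending):
  Pete: 76
  Bea: 92
  Iris: 94
  Carol: 96


ANSWER: Pete, Bea, Iris, Carol


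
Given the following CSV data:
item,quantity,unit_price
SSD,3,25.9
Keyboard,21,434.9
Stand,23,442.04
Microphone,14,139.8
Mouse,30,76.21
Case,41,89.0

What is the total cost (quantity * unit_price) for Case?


Row: Case
quantity = 41
unit_price = 89.0
total = 41 * 89.0 = 3649.0

ANSWER: 3649.0


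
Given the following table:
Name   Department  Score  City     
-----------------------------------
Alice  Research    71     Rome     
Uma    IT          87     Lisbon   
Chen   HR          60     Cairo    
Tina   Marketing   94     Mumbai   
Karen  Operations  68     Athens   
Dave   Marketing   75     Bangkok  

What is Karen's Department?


Row 5: Karen
Department = Operations

ANSWER: Operations


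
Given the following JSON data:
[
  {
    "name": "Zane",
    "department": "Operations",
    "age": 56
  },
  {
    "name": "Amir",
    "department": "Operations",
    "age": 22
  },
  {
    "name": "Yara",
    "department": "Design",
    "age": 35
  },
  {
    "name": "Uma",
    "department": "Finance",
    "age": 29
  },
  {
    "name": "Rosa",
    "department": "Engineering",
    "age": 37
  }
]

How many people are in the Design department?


Scanning records for department = Design
  Record 2: Yara
Count: 1

ANSWER: 1


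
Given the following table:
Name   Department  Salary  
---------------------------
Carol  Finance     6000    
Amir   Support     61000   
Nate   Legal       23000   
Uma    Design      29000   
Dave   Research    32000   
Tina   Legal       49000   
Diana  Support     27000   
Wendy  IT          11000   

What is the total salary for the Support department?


Support department members:
  Amir: 61000
  Diana: 27000
Total = 61000 + 27000 = 88000

ANSWER: 88000


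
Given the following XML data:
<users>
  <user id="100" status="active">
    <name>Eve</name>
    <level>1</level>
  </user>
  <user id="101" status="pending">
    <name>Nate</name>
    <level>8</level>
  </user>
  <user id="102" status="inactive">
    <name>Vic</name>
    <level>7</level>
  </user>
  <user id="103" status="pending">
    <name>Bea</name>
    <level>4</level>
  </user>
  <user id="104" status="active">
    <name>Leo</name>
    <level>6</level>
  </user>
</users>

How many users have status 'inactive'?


Counting users with status='inactive':
  Vic (id=102) -> MATCH
Count: 1

ANSWER: 1


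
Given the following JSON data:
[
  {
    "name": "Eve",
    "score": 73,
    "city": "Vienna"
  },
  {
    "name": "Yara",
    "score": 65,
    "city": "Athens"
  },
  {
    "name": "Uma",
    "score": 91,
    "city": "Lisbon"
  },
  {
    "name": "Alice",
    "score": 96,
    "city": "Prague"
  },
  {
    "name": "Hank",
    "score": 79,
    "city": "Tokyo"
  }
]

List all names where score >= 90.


Filtering records where score >= 90:
  Eve (score=73) -> no
  Yara (score=65) -> no
  Uma (score=91) -> YES
  Alice (score=96) -> YES
  Hank (score=79) -> no


ANSWER: Uma, Alice
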